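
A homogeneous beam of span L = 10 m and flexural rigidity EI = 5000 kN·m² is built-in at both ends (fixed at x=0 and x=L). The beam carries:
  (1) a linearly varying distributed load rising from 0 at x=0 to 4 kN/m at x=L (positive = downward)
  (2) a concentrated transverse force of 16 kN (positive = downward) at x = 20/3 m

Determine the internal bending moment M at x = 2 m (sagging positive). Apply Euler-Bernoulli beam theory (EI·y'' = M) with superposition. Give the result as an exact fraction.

Load 1 — triangular load w₀=4 kN/m (0→w₀ over full span):
  M_1 = 3w₀Lx/20 - w₀L²/30 - w₀x³/(6L) = 3·4·10·2/20 - 4·10²/30 - 4·2³/(6·10) = -28/15 kN·m
Load 2 — point force P=16 kN at a=20/3 m (b=L-a=10/3):
  M_2 = Pb²(3a+b)x/L³ - Pab²/L²  [x≤a] = 16·(10/3)²·(3·(20/3)+(10/3))·2/10³ - 16·(20/3)·(10/3)²/10² = -32/9 kN·m
Superposition: M = Σ M_i = -244/45 kN·m ≈ -5.422222 kN·m

M(2) = -244/45 kN·m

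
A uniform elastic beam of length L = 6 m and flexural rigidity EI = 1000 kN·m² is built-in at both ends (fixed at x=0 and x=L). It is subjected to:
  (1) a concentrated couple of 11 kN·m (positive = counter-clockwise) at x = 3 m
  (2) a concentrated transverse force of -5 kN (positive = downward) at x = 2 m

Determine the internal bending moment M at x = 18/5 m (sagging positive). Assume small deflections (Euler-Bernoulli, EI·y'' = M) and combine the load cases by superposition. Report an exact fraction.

M(18/5) = -853/180 kN·m

Load 1 — applied couple M₀=11 kN·m at a=3 m (b=L-a=3):
  M_1 = R_Ax - M_A - M₀  [x>a] with R_A=11/4, M_A=11/4 = (11/4)·(18/5) - (11/4) - 11 = -77/20 kN·m
Load 2 — point force P=-5 kN at a=2 m (b=L-a=4):
  M_2 = Pa²(a+3b)(L-x)/L³ - Pa²b/L²  [x>a] = (-5)·2²·(2+3·4)·(6-(18/5))/6³ - (-5)·2²·4/6² = -8/9 kN·m
Superposition: M = Σ M_i = -853/180 kN·m ≈ -4.738889 kN·m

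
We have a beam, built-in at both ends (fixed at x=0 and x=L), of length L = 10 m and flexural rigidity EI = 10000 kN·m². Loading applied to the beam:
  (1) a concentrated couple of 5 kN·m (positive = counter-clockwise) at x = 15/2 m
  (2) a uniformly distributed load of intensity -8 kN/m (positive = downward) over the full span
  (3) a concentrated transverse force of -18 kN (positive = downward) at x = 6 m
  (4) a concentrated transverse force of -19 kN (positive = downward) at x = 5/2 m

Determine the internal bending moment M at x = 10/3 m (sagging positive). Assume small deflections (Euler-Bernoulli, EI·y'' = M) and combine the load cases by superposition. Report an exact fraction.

Load 1 — applied couple M₀=5 kN·m at a=15/2 m (b=L-a=5/2):
  M_1 = R_Ax - M_A  [x≤a] with R_A=9/16, M_A=25/16 = (9/16)·(10/3) - (25/16) = 5/16 kN·m
Load 2 — uniform load w=-8 kN/m over full span:
  M_2 = wLx/2 - wL²/12 - wx²/2 = (-8)·10·(10/3)/2 - (-8)·10²/12 - (-8)·(10/3)²/2 = -200/9 kN·m
Load 3 — point force P=-18 kN at a=6 m (b=L-a=4):
  M_3 = Pb²(3a+b)x/L³ - Pab²/L²  [x≤a] = (-18)·4²·(3·6+4)·(10/3)/10³ - (-18)·6·4²/10² = -96/25 kN·m
Load 4 — point force P=-19 kN at a=5/2 m (b=L-a=15/2):
  M_4 = Pa²(a+3b)(L-x)/L³ - Pa²b/L²  [x>a] = (-19)·(5/2)²·((5/2)+3·(15/2))·(10-(10/3))/10³ - (-19)·(5/2)²·(15/2)/10² = -1045/96 kN·m
Superposition: M = Σ M_i = -263773/7200 kN·m ≈ -36.635139 kN·m

M(10/3) = -263773/7200 kN·m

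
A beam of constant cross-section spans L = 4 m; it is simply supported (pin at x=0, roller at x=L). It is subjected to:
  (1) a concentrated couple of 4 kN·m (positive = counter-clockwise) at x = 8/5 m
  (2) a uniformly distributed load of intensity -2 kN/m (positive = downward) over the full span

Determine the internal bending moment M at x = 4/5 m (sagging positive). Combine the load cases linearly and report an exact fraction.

M(4/5) = -44/25 kN·m

Load 1 — applied couple M₀=4 kN·m at a=8/5 m (b=L-a=12/5):
  M_1 = M₀x/L  [x≤a] = 4·(4/5)/4 = 4/5 kN·m
Load 2 — uniform load w=-2 kN/m over full span:
  M_2 = wx(L-x)/2 = (-2)·(4/5)·(4-(4/5))/2 = -64/25 kN·m
Superposition: M = Σ M_i = -44/25 kN·m ≈ -1.760000 kN·m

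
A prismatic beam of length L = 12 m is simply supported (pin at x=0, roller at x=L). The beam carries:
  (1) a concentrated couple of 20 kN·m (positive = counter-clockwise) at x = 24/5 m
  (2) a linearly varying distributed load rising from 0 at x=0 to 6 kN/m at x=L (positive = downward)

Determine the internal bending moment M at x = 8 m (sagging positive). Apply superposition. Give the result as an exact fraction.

M(8) = 140/3 kN·m

Load 1 — applied couple M₀=20 kN·m at a=24/5 m (b=L-a=36/5):
  M_1 = M₀x/L - M₀  [x>a] = 20·8/12 - 20 = -20/3 kN·m
Load 2 — triangular load w₀=6 kN/m (0→w₀ over full span):
  M_2 = w₀Lx/6 - w₀x³/(6L) = 6·12·8/6 - 6·8³/(6·12) = 160/3 kN·m
Superposition: M = Σ M_i = 140/3 kN·m ≈ 46.666667 kN·m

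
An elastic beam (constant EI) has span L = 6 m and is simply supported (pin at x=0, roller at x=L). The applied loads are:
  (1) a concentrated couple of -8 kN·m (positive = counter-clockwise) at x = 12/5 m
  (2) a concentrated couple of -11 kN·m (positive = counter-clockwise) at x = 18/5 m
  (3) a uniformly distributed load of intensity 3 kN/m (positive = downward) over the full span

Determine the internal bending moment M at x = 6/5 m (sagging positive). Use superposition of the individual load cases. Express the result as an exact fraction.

Load 1 — applied couple M₀=-8 kN·m at a=12/5 m (b=L-a=18/5):
  M_1 = M₀x/L  [x≤a] = (-8)·(6/5)/6 = -8/5 kN·m
Load 2 — applied couple M₀=-11 kN·m at a=18/5 m (b=L-a=12/5):
  M_2 = M₀x/L  [x≤a] = (-11)·(6/5)/6 = -11/5 kN·m
Load 3 — uniform load w=3 kN/m over full span:
  M_3 = wx(L-x)/2 = 3·(6/5)·(6-(6/5))/2 = 216/25 kN·m
Superposition: M = Σ M_i = 121/25 kN·m ≈ 4.840000 kN·m

M(6/5) = 121/25 kN·m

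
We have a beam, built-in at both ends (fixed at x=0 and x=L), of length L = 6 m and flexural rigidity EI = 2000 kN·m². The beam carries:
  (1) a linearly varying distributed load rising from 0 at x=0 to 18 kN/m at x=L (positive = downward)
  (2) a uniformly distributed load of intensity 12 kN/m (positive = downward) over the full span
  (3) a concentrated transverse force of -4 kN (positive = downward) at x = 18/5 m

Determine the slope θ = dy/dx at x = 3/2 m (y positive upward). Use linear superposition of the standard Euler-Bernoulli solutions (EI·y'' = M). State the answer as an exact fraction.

θ(3/2) = -530973/32000000 rad

Load 1 — triangular load w₀=18 kN/m (0→w₀ over full span):
  θ_1 = -w₀(2x(L-x)(L-2x)(x+2L)+x²(L-x)²)/(120LEI) = -18·(2·(3/2)·(6-(3/2))·(6-2·(3/2))·((3/2)+2·6)+(3/2)²·(6-(3/2))²)/(120·6·2000) = -9477/1280000 rad
Load 2 — uniform load w=12 kN/m over full span:
  θ_2 = -wx(L-x)(L-2x)/(12EI) = -12·(3/2)·(6-(3/2))·(6-2·(3/2))/(12·2000) = -81/8000 rad
Load 3 — point force P=-4 kN at a=18/5 m (b=L-a=12/5):
  θ_3 = -Pb²x(2aL-(3a+b)x)/(2L³EI)  [x≤a] = -(-4)·(12/5)²·(3/2)·(2·(18/5)·6-(3·(18/5)+(12/5))·(3/2))/(2·6³·2000) = 117/125000 rad
Superposition: θ = Σ θ_i = -530973/32000000 rad ≈ -0.016593 rad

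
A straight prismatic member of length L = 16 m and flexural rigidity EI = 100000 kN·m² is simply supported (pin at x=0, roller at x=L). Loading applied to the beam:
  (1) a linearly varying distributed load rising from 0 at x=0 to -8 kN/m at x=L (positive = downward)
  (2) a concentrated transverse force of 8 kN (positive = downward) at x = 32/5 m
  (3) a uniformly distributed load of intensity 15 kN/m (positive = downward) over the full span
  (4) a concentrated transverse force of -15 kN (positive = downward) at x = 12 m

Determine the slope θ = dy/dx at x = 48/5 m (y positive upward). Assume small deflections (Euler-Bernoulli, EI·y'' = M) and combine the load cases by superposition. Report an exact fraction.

θ(48/5) = 1730179/281250000 rad

Load 1 — triangular load w₀=-8 kN/m (0→w₀ over full span):
  θ_1 = -w₀(7L⁴-30L²x²+15x⁴)/(360LEI) = -(-8)·(7·16⁴-30·16²·(48/5)²+15·(48/5)⁴)/(360·16·100000) = -29696/17578125 rad
Load 2 — point force P=8 kN at a=32/5 m (b=L-a=48/5):
  θ_2 = -Pa(2L²-6Lx+3x²+a²)/(6LEI)  [x>a] = -8·(32/5)·(2·16²-6·16·(48/5)+3·(48/5)²+(32/5)²)/(6·16·100000) = 192/390625 rad
Load 3 — uniform load w=15 kN/m over full span:
  θ_3 = -w(L³-6Lx²+4x³)/(24EI) = -15·(16³-6·16·(48/5)²+4·(48/5)³)/(24·100000) = 592/78125 rad
Load 4 — point force P=-15 kN at a=12 m (b=L-a=4):
  θ_4 = -Pb(L²-b²-3x²)/(6LEI)  [x≤a] = -(-15)·4·(16²-4²-3·(48/5)²)/(6·16·100000) = -57/250000 rad
Superposition: θ = Σ θ_i = 1730179/281250000 rad ≈ 0.006152 rad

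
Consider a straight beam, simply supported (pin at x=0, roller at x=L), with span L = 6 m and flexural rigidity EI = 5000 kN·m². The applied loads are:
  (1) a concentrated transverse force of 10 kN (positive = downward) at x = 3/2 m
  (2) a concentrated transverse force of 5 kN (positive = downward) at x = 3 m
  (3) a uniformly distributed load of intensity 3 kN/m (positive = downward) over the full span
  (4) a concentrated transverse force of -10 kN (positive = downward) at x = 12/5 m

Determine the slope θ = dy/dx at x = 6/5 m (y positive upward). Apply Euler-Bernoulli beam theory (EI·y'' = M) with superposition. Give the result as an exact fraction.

Load 1 — point force P=10 kN at a=3/2 m (b=L-a=9/2):
  θ_1 = -Pb(L²-b²-3x²)/(6LEI)  [x≤a] = -10·(9/2)·(6²-(9/2)²-3·(6/5)²)/(6·6·5000) = -1143/400000 rad
Load 2 — point force P=5 kN at a=3 m (b=L-a=3):
  θ_2 = -Pb(L²-b²-3x²)/(6LEI)  [x≤a] = -5·3·(6²-3²-3·(6/5)²)/(6·6·5000) = -189/100000 rad
Load 3 — uniform load w=3 kN/m over full span:
  θ_3 = -w(L³-6Lx²+4x³)/(24EI) = -3·(6³-6·6·(6/5)²+4·(6/5)³)/(24·5000) = -2673/625000 rad
Load 4 — point force P=-10 kN at a=12/5 m (b=L-a=18/5):
  θ_4 = -Pb(L²-b²-3x²)/(6LEI)  [x≤a] = -(-10)·(18/5)·(6²-(18/5)²-3·(6/5)²)/(6·6·5000) = 117/31250 rad
Superposition: θ = Σ θ_i = -52803/10000000 rad ≈ -0.005280 rad

θ(6/5) = -52803/10000000 rad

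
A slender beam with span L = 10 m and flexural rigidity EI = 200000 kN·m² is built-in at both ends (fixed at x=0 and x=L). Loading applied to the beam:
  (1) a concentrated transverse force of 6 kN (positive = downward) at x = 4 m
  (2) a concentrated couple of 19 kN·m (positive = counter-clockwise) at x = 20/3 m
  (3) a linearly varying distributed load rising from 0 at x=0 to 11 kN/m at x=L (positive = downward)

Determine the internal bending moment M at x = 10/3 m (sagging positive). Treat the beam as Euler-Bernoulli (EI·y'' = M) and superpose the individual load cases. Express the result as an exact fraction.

Load 1 — point force P=6 kN at a=4 m (b=L-a=6):
  M_1 = Pb²(3a+b)x/L³ - Pab²/L²  [x≤a] = 6·6²·(3·4+6)·(10/3)/10³ - 6·4·6²/10² = 108/25 kN·m
Load 2 — applied couple M₀=19 kN·m at a=20/3 m (b=L-a=10/3):
  M_2 = R_Ax - M_A  [x≤a] with R_A=38/15, M_A=19/3 = (38/15)·(10/3) - (19/3) = 19/9 kN·m
Load 3 — triangular load w₀=11 kN/m (0→w₀ over full span):
  M_3 = 3w₀Lx/20 - w₀L²/30 - w₀x³/(6L) = 3·11·10·(10/3)/20 - 11·10²/30 - 11·(10/3)³/(6·10) = 935/81 kN·m
Superposition: M = Σ M_i = 36398/2025 kN·m ≈ 17.974321 kN·m

M(10/3) = 36398/2025 kN·m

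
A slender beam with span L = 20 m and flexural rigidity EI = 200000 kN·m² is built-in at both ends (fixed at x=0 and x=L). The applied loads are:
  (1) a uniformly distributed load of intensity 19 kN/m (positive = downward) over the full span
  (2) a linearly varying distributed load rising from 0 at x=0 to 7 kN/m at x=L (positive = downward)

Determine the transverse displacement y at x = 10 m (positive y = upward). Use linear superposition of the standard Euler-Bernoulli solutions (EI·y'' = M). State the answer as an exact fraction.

Load 1 — uniform load w=19 kN/m over full span:
  y_1 = -wx²(L-x)²/(24EI) = -19·10²·(20-10)²/(24·200000) = -19/480 m
Load 2 — triangular load w₀=7 kN/m (0→w₀ over full span):
  y_2 = -w₀x²(L-x)²(x+2L)/(120LEI) = -7·10²·(20-10)²·(10+2·20)/(120·20·200000) = -7/960 m
Superposition: y = Σ y_i = -3/64 m ≈ -0.046875 m

y(10) = -3/64 m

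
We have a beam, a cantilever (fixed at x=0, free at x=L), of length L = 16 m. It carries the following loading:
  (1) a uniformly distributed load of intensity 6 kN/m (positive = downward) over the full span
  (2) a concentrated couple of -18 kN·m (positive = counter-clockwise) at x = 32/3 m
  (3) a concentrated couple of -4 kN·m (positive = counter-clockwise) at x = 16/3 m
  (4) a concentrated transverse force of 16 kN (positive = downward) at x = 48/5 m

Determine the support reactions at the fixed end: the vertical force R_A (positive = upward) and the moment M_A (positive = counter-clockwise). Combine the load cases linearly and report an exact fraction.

Load 1 — uniform load w=6 kN/m over full span:
  R_A = wL = 6·16 = 96 kN
  M_A = wL²/2 = 6·16²/2 = 768 kN·m
Load 2 — applied couple M₀=-18 kN·m at a=32/3 m (b=L-a=16/3):
  R_A = 0 kN
  M_A = -M₀ = -(-18) = 18 kN·m
Load 3 — applied couple M₀=-4 kN·m at a=16/3 m (b=L-a=32/3):
  R_A = 0 kN
  M_A = -M₀ = -(-4) = 4 kN·m
Load 4 — point force P=16 kN at a=48/5 m (b=L-a=32/5):
  R_A = P = 16 kN
  M_A = Pa = 16·(48/5) = 768/5 kN·m
Superposition: R_A = 112 kN, M_A = 4718/5 kN·m

R_A = 112 kN, M_A = 4718/5 kN·m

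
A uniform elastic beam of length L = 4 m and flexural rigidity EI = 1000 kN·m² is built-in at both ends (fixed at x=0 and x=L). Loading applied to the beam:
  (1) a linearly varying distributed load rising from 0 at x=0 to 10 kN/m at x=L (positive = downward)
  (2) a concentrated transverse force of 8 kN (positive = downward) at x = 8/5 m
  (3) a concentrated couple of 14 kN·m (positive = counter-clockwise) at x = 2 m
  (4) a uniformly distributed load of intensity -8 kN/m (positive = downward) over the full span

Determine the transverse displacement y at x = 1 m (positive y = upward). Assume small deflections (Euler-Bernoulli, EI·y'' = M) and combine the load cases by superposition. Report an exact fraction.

Load 1 — triangular load w₀=10 kN/m (0→w₀ over full span):
  y_1 = -w₀x²(L-x)²(x+2L)/(120LEI) = -10·1²·(4-1)²·(1+2·4)/(120·4·1000) = -27/16000 m
Load 2 — point force P=8 kN at a=8/5 m (b=L-a=12/5):
  y_2 = -Pb²x²(3aL-(3a+b)x)/(6L³EI)  [x≤a] = -8·(12/5)²·1²·(3·(8/5)·4-(3·(8/5)+(12/5))·1)/(6·4³·1000) = -9/6250 m
Load 3 — applied couple M₀=14 kN·m at a=2 m (b=L-a=2):
  y_3 = (R_Ax³/6 - M_Ax²/2)/EI  [x≤a] with R_A=21/4, M_A=7/2 = ((21/4)·1³/6 - (7/2)·1²/2)/1000 = -7/8000 m
Load 4 — uniform load w=-8 kN/m over full span:
  y_4 = -wx²(L-x)²/(24EI) = -(-8)·1²·(4-1)²/(24·1000) = 3/1000 m
Superposition: y = Σ y_i = -401/400000 m ≈ -0.001002 m

y(1) = -401/400000 m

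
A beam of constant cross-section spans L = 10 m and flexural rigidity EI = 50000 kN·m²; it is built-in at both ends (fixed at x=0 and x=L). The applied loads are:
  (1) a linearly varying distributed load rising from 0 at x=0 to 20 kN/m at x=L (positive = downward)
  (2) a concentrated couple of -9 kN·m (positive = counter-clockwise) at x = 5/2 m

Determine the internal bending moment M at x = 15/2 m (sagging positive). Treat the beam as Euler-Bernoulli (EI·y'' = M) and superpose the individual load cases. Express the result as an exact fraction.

Load 1 — triangular load w₀=20 kN/m (0→w₀ over full span):
  M_1 = 3w₀Lx/20 - w₀L²/30 - w₀x³/(6L) = 3·20·10·(15/2)/20 - 20·10²/30 - 20·(15/2)³/(6·10) = 425/24 kN·m
Load 2 — applied couple M₀=-9 kN·m at a=5/2 m (b=L-a=15/2):
  M_2 = R_Ax - M_A - M₀  [x>a] with R_A=-81/80, M_A=27/16 = (-81/80)·(15/2) - (27/16) - (-9) = -9/32 kN·m
Superposition: M = Σ M_i = 1673/96 kN·m ≈ 17.427083 kN·m

M(15/2) = 1673/96 kN·m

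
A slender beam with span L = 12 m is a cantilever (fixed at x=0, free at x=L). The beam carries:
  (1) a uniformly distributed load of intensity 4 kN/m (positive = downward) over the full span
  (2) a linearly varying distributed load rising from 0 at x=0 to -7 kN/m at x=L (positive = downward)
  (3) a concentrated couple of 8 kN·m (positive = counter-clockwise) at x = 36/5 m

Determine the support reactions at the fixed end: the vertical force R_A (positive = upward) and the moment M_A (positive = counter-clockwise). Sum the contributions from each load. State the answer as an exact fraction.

Load 1 — uniform load w=4 kN/m over full span:
  R_A = wL = 4·12 = 48 kN
  M_A = wL²/2 = 4·12²/2 = 288 kN·m
Load 2 — triangular load w₀=-7 kN/m (0→w₀ over full span):
  R_A = w₀L/2 = (-7)·12/2 = -42 kN
  M_A = w₀L²/3 = (-7)·12²/3 = -336 kN·m
Load 3 — applied couple M₀=8 kN·m at a=36/5 m (b=L-a=24/5):
  R_A = 0 kN
  M_A = -M₀ = -8 kN·m
Superposition: R_A = 6 kN, M_A = -56 kN·m

R_A = 6 kN, M_A = -56 kN·m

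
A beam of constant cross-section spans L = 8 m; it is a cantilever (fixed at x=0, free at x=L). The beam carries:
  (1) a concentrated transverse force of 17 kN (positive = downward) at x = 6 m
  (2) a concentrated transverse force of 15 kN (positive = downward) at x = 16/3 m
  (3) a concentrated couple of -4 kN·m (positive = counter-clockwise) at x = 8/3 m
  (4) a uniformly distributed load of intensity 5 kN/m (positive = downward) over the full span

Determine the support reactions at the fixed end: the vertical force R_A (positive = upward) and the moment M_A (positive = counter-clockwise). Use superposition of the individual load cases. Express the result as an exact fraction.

Load 1 — point force P=17 kN at a=6 m (b=L-a=2):
  R_A = P = 17 kN
  M_A = Pa = 17·6 = 102 kN·m
Load 2 — point force P=15 kN at a=16/3 m (b=L-a=8/3):
  R_A = P = 15 kN
  M_A = Pa = 15·(16/3) = 80 kN·m
Load 3 — applied couple M₀=-4 kN·m at a=8/3 m (b=L-a=16/3):
  R_A = 0 kN
  M_A = -M₀ = -(-4) = 4 kN·m
Load 4 — uniform load w=5 kN/m over full span:
  R_A = wL = 5·8 = 40 kN
  M_A = wL²/2 = 5·8²/2 = 160 kN·m
Superposition: R_A = 72 kN, M_A = 346 kN·m

R_A = 72 kN, M_A = 346 kN·m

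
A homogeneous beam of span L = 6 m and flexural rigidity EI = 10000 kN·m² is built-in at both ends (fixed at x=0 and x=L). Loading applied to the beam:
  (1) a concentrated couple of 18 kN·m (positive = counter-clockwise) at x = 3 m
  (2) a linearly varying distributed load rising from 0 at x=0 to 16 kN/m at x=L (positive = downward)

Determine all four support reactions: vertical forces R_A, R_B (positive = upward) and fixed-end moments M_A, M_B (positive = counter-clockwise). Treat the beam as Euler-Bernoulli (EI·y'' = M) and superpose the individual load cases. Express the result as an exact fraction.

R_A = 189/10 kN, M_A = 237/10 kN·m, R_B = 291/10 kN, M_B = -243/10 kN·m

Load 1 — applied couple M₀=18 kN·m at a=3 m (b=L-a=3):
  R_A = 6M₀ab/L³ = 6·18·3·3/6³ = 9/2 kN
  M_A = M₀b(2a-b)/L² = 18·3·(2·3-3)/6² = 9/2 kN·m
  R_B = -6M₀ab/L³ = -6·18·3·3/6³ = -9/2 kN
  M_B = M₀a(2b-a)/L² = 18·3·(2·3-3)/6² = 9/2 kN·m
Load 2 — triangular load w₀=16 kN/m (0→w₀ over full span):
  R_A = 3w₀L/20 = 3·16·6/20 = 72/5 kN
  M_A = w₀L²/30 = 16·6²/30 = 96/5 kN·m
  R_B = 7w₀L/20 = 7·16·6/20 = 168/5 kN
  M_B = -w₀L²/20 = -16·6²/20 = -144/5 kN·m
Superposition: R_A = 189/10 kN, M_A = 237/10 kN·m, R_B = 291/10 kN, M_B = -243/10 kN·m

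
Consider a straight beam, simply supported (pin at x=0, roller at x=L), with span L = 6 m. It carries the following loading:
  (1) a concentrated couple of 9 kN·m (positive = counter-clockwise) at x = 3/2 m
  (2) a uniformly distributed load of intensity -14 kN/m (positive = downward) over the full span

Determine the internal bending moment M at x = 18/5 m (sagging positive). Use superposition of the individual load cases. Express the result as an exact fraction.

M(18/5) = -1602/25 kN·m

Load 1 — applied couple M₀=9 kN·m at a=3/2 m (b=L-a=9/2):
  M_1 = M₀x/L - M₀  [x>a] = 9·(18/5)/6 - 9 = -18/5 kN·m
Load 2 — uniform load w=-14 kN/m over full span:
  M_2 = wx(L-x)/2 = (-14)·(18/5)·(6-(18/5))/2 = -1512/25 kN·m
Superposition: M = Σ M_i = -1602/25 kN·m ≈ -64.080000 kN·m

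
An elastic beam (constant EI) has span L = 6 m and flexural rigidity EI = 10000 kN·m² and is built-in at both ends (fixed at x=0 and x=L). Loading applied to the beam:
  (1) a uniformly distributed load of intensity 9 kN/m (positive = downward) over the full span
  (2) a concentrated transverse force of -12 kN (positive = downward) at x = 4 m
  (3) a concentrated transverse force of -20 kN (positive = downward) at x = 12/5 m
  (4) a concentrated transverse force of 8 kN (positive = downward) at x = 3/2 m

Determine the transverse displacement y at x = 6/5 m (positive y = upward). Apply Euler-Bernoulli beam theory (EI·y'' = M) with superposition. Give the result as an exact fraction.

Load 1 — uniform load w=9 kN/m over full span:
  y_1 = -wx²(L-x)²/(24EI) = -9·(6/5)²·(6-(6/5))²/(24·10000) = -486/390625 m
Load 2 — point force P=-12 kN at a=4 m (b=L-a=2):
  y_2 = -Pb²x²(3aL-(3a+b)x)/(6L³EI)  [x≤a] = -(-12)·2²·(6/5)²·(3·4·6-(3·4+2)·(6/5))/(6·6³·10000) = 23/78125 m
Load 3 — point force P=-20 kN at a=12/5 m (b=L-a=18/5):
  y_3 = -Pb²x²(3aL-(3a+b)x)/(6L³EI)  [x≤a] = -(-20)·(18/5)²·(6/5)²·(3·(12/5)·6-(3·(12/5)+(18/5))·(6/5))/(6·6³·10000) = 1701/1953125 m
Load 4 — point force P=8 kN at a=3/2 m (b=L-a=9/2):
  y_4 = -Pb²x²(3aL-(3a+b)x)/(6L³EI)  [x≤a] = -8·(9/2)²·(6/5)²·(3·(3/2)·6-(3·(3/2)+(9/2))·(6/5))/(6·6³·10000) = -729/2500000 m
Superposition: y = Σ y_i = -23153/62500000 m ≈ -0.000370 m

y(6/5) = -23153/62500000 m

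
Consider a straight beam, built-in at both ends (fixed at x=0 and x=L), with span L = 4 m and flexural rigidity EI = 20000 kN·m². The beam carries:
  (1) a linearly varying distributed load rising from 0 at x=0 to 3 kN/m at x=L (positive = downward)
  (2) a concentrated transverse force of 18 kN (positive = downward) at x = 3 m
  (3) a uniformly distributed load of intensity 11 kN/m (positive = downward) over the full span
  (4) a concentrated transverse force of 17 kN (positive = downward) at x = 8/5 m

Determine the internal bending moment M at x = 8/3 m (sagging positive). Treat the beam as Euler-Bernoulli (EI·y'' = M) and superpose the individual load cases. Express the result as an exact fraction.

Load 1 — triangular load w₀=3 kN/m (0→w₀ over full span):
  M_1 = 3w₀Lx/20 - w₀L²/30 - w₀x³/(6L) = 3·3·4·(8/3)/20 - 3·4²/30 - 3·(8/3)³/(6·4) = 112/135 kN·m
Load 2 — point force P=18 kN at a=3 m (b=L-a=1):
  M_2 = Pb²(3a+b)x/L³ - Pab²/L²  [x≤a] = 18·1²·(3·3+1)·(8/3)/4³ - 18·3·1²/4² = 33/8 kN·m
Load 3 — uniform load w=11 kN/m over full span:
  M_3 = wLx/2 - wL²/12 - wx²/2 = 11·4·(8/3)/2 - 11·4²/12 - 11·(8/3)²/2 = 44/9 kN·m
Load 4 — point force P=17 kN at a=8/5 m (b=L-a=12/5):
  M_4 = Pa²(a+3b)(L-x)/L³ - Pa²b/L²  [x>a] = 17·(8/5)²·((8/5)+3·(12/5))·(4-(8/3))/4³ - 17·(8/5)²·(12/5)/4² = 544/375 kN·m
Superposition: M = Σ M_i = 304943/27000 kN·m ≈ 11.294185 kN·m

M(8/3) = 304943/27000 kN·m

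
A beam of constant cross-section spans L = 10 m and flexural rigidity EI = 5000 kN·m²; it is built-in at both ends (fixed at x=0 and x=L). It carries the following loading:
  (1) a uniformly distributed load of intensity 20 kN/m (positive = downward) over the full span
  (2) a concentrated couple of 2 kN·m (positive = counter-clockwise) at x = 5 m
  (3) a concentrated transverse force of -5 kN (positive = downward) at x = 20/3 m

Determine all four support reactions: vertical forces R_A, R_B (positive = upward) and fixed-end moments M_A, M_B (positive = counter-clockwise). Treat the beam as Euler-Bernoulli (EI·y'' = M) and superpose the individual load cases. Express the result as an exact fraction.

Load 1 — uniform load w=20 kN/m over full span:
  R_A = wL/2 = 20·10/2 = 100 kN
  M_A = wL²/12 = 20·10²/12 = 500/3 kN·m
  R_B = wL/2 = 20·10/2 = 100 kN
  M_B = -wL²/12 = -20·10²/12 = -500/3 kN·m
Load 2 — applied couple M₀=2 kN·m at a=5 m (b=L-a=5):
  R_A = 6M₀ab/L³ = 6·2·5·5/10³ = 3/10 kN
  M_A = M₀b(2a-b)/L² = 2·5·(2·5-5)/10² = 1/2 kN·m
  R_B = -6M₀ab/L³ = -6·2·5·5/10³ = -3/10 kN
  M_B = M₀a(2b-a)/L² = 2·5·(2·5-5)/10² = 1/2 kN·m
Load 3 — point force P=-5 kN at a=20/3 m (b=L-a=10/3):
  R_A = Pb²(3a+b)/L³ = (-5)·(10/3)²·(3·(20/3)+(10/3))/10³ = -35/27 kN
  M_A = Pab²/L² = (-5)·(20/3)·(10/3)²/10² = -100/27 kN·m
  R_B = Pa²(a+3b)/L³ = (-5)·(20/3)²·((20/3)+3·(10/3))/10³ = -100/27 kN
  M_B = -Pa²b/L² = -(-5)·(20/3)²·(10/3)/10² = 200/27 kN·m
Superposition: R_A = 26731/270 kN, M_A = 8827/54 kN·m, R_B = 25919/270 kN, M_B = -8573/54 kN·m

R_A = 26731/270 kN, M_A = 8827/54 kN·m, R_B = 25919/270 kN, M_B = -8573/54 kN·m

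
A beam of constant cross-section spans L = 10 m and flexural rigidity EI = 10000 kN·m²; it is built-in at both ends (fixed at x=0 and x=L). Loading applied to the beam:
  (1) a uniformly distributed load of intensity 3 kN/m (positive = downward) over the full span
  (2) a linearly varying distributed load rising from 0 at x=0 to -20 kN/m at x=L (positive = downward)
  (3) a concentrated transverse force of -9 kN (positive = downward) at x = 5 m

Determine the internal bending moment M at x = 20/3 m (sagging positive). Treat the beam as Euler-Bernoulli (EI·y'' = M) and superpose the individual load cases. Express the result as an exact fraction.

Load 1 — uniform load w=3 kN/m over full span:
  M_1 = wLx/2 - wL²/12 - wx²/2 = 3·10·(20/3)/2 - 3·10²/12 - 3·(20/3)²/2 = 25/3 kN·m
Load 2 — triangular load w₀=-20 kN/m (0→w₀ over full span):
  M_2 = 3w₀Lx/20 - w₀L²/30 - w₀x³/(6L) = 3·(-20)·10·(20/3)/20 - (-20)·10²/30 - (-20)·(20/3)³/(6·10) = -2800/81 kN·m
Load 3 — point force P=-9 kN at a=5 m (b=L-a=5):
  M_3 = Pa²(a+3b)(L-x)/L³ - Pa²b/L²  [x>a] = (-9)·5²·(5+3·5)·(10-(20/3))/10³ - (-9)·5²·5/10² = -15/4 kN·m
Superposition: M = Σ M_i = -9715/324 kN·m ≈ -29.984568 kN·m

M(20/3) = -9715/324 kN·m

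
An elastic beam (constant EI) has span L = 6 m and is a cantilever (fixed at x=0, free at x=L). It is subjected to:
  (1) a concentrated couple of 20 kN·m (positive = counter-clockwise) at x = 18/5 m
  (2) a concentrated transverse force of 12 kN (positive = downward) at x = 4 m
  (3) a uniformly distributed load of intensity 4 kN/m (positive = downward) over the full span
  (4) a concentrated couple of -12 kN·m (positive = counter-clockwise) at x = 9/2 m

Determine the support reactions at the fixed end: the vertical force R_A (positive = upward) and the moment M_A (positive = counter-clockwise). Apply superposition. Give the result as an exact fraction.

Load 1 — applied couple M₀=20 kN·m at a=18/5 m (b=L-a=12/5):
  R_A = 0 kN
  M_A = -M₀ = -20 kN·m
Load 2 — point force P=12 kN at a=4 m (b=L-a=2):
  R_A = P = 12 kN
  M_A = Pa = 12·4 = 48 kN·m
Load 3 — uniform load w=4 kN/m over full span:
  R_A = wL = 4·6 = 24 kN
  M_A = wL²/2 = 4·6²/2 = 72 kN·m
Load 4 — applied couple M₀=-12 kN·m at a=9/2 m (b=L-a=3/2):
  R_A = 0 kN
  M_A = -M₀ = -(-12) = 12 kN·m
Superposition: R_A = 36 kN, M_A = 112 kN·m

R_A = 36 kN, M_A = 112 kN·m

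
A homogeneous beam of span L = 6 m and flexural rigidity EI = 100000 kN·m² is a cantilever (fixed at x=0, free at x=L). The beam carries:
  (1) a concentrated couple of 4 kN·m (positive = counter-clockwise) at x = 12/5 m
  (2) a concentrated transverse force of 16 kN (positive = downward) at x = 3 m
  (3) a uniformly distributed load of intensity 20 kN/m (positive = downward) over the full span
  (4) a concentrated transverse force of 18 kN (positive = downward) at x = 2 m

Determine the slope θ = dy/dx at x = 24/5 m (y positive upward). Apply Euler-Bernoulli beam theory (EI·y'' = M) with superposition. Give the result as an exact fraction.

Load 1 — applied couple M₀=4 kN·m at a=12/5 m (b=L-a=18/5):
  θ_1 = M₀a/EI  [x>a] = 4·(12/5)/100000 = 3/31250 rad
Load 2 — point force P=16 kN at a=3 m (b=L-a=3):
  θ_2 = -Pa²/(2EI)  [x>a] = -16·3²/(2·100000) = -9/12500 rad
Load 3 — uniform load w=20 kN/m over full span:
  θ_3 = -wx(x²-3Lx+3L²)/(6EI) = -20·(24/5)·((24/5)²-3·6·(24/5)+3·6²)/(6·100000) = -558/78125 rad
Load 4 — point force P=18 kN at a=2 m (b=L-a=4):
  θ_4 = -Pa²/(2EI)  [x>a] = -18·2²/(2·100000) = -9/25000 rad
Superposition: θ = Σ θ_i = -5079/625000 rad ≈ -0.008126 rad

θ(24/5) = -5079/625000 rad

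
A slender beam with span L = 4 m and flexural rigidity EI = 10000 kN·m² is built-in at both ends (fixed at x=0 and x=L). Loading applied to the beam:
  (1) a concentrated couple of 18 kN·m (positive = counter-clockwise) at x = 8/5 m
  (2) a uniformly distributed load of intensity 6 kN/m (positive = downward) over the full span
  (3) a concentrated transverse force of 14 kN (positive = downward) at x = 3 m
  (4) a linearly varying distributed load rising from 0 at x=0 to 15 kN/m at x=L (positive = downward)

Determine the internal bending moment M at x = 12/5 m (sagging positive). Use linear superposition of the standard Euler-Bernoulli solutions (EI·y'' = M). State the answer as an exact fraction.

Load 1 — applied couple M₀=18 kN·m at a=8/5 m (b=L-a=12/5):
  M_1 = R_Ax - M_A - M₀  [x>a] with R_A=162/25, M_A=54/25 = (162/25)·(12/5) - (54/25) - 18 = -576/125 kN·m
Load 2 — uniform load w=6 kN/m over full span:
  M_2 = wLx/2 - wL²/12 - wx²/2 = 6·4·(12/5)/2 - 6·4²/12 - 6·(12/5)²/2 = 88/25 kN·m
Load 3 — point force P=14 kN at a=3 m (b=L-a=1):
  M_3 = Pb²(3a+b)x/L³ - Pab²/L²  [x≤a] = 14·1²·(3·3+1)·(12/5)/4³ - 14·3·1²/4² = 21/8 kN·m
Load 4 — triangular load w₀=15 kN/m (0→w₀ over full span):
  M_4 = 3w₀Lx/20 - w₀L²/30 - w₀x³/(6L) = 3·15·4·(12/5)/20 - 15·4²/30 - 15·(12/5)³/(6·4) = 124/25 kN·m
Superposition: M = Σ M_i = 6497/1000 kN·m ≈ 6.497000 kN·m

M(12/5) = 6497/1000 kN·m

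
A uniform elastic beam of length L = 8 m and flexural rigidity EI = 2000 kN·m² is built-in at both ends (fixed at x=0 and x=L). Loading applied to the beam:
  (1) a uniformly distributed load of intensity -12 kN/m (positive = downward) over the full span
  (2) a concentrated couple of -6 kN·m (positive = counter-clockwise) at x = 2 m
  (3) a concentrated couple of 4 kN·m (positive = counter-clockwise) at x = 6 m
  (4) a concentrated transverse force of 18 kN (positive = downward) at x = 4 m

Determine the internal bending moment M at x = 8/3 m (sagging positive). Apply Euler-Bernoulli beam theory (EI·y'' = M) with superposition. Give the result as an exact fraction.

Load 1 — uniform load w=-12 kN/m over full span:
  M_1 = wLx/2 - wL²/12 - wx²/2 = (-12)·8·(8/3)/2 - (-12)·8²/12 - (-12)·(8/3)²/2 = -64/3 kN·m
Load 2 — applied couple M₀=-6 kN·m at a=2 m (b=L-a=6):
  M_2 = R_Ax - M_A - M₀  [x>a] with R_A=-27/32, M_A=9/8 = (-27/32)·(8/3) - (9/8) - (-6) = 21/8 kN·m
Load 3 — applied couple M₀=4 kN·m at a=6 m (b=L-a=2):
  M_3 = R_Ax - M_A  [x≤a] with R_A=9/16, M_A=5/4 = (9/16)·(8/3) - (5/4) = 1/4 kN·m
Load 4 — point force P=18 kN at a=4 m (b=L-a=4):
  M_4 = Pb²(3a+b)x/L³ - Pab²/L²  [x≤a] = 18·4²·(3·4+4)·(8/3)/8³ - 18·4·4²/8² = 6 kN·m
Superposition: M = Σ M_i = -299/24 kN·m ≈ -12.458333 kN·m

M(8/3) = -299/24 kN·m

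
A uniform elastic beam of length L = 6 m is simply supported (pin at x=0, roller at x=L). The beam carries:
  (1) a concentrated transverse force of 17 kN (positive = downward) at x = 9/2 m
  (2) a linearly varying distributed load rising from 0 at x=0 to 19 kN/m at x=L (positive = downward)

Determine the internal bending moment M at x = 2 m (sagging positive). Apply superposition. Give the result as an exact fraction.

Load 1 — point force P=17 kN at a=9/2 m (b=L-a=3/2):
  M_1 = Pbx/L  [x≤a] = 17·(3/2)·2/6 = 17/2 kN·m
Load 2 — triangular load w₀=19 kN/m (0→w₀ over full span):
  M_2 = w₀Lx/6 - w₀x³/(6L) = 19·6·2/6 - 19·2³/(6·6) = 304/9 kN·m
Superposition: M = Σ M_i = 761/18 kN·m ≈ 42.277778 kN·m

M(2) = 761/18 kN·m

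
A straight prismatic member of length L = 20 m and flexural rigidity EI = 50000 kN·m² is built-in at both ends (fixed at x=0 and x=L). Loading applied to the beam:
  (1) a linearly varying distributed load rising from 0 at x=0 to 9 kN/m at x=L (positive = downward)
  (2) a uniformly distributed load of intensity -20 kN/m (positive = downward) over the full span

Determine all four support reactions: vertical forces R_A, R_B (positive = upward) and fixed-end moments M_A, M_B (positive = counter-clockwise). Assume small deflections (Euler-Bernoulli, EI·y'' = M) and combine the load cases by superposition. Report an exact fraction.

Load 1 — triangular load w₀=9 kN/m (0→w₀ over full span):
  R_A = 3w₀L/20 = 3·9·20/20 = 27 kN
  M_A = w₀L²/30 = 9·20²/30 = 120 kN·m
  R_B = 7w₀L/20 = 7·9·20/20 = 63 kN
  M_B = -w₀L²/20 = -9·20²/20 = -180 kN·m
Load 2 — uniform load w=-20 kN/m over full span:
  R_A = wL/2 = (-20)·20/2 = -200 kN
  M_A = wL²/12 = (-20)·20²/12 = -2000/3 kN·m
  R_B = wL/2 = (-20)·20/2 = -200 kN
  M_B = -wL²/12 = -(-20)·20²/12 = 2000/3 kN·m
Superposition: R_A = -173 kN, M_A = -1640/3 kN·m, R_B = -137 kN, M_B = 1460/3 kN·m

R_A = -173 kN, M_A = -1640/3 kN·m, R_B = -137 kN, M_B = 1460/3 kN·m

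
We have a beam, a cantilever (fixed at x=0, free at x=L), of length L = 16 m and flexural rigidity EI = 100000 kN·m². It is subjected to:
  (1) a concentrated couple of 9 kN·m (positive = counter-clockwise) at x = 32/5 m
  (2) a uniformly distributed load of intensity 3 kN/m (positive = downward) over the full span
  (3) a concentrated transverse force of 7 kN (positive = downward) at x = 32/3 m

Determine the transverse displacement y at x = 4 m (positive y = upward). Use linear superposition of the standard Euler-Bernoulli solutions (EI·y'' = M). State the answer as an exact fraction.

Load 1 — applied couple M₀=9 kN·m at a=32/5 m (b=L-a=48/5):
  y_1 = M₀x²/(2EI)  [x≤a] = 9·4²/(2·100000) = 9/12500 m
Load 2 — uniform load w=3 kN/m over full span:
  y_2 = -wx²(x²-4Lx+6L²)/(24EI) = -3·4²·(4²-4·16·4+6·16²)/(24·100000) = -81/3125 m
Load 3 — point force P=7 kN at a=32/3 m (b=L-a=16/3):
  y_3 = -Px²(3a-x)/(6EI)  [x≤a] = -7·4²·(3·(32/3)-4)/(6·100000) = -49/9375 m
Superposition: y = Σ y_i = -1141/37500 m ≈ -0.030427 m

y(4) = -1141/37500 m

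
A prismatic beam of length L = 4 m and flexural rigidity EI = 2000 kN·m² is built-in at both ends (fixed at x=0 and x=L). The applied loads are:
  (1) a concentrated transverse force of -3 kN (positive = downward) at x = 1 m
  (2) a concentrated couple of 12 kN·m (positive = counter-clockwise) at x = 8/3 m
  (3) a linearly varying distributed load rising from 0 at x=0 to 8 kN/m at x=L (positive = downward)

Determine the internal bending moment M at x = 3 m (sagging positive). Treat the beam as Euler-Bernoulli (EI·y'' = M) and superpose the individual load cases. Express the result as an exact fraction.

Load 1 — point force P=-3 kN at a=1 m (b=L-a=3):
  M_1 = Pa²(a+3b)(L-x)/L³ - Pa²b/L²  [x>a] = (-3)·1²·(1+3·3)·(4-3)/4³ - (-3)·1²·3/4² = 3/32 kN·m
Load 2 — applied couple M₀=12 kN·m at a=8/3 m (b=L-a=4/3):
  M_2 = R_Ax - M_A - M₀  [x>a] with R_A=4, M_A=4 = 4·3 - 4 - 12 = -4 kN·m
Load 3 — triangular load w₀=8 kN/m (0→w₀ over full span):
  M_3 = 3w₀Lx/20 - w₀L²/30 - w₀x³/(6L) = 3·8·4·3/20 - 8·4²/30 - 8·3³/(6·4) = 17/15 kN·m
Superposition: M = Σ M_i = -1331/480 kN·m ≈ -2.772917 kN·m

M(3) = -1331/480 kN·m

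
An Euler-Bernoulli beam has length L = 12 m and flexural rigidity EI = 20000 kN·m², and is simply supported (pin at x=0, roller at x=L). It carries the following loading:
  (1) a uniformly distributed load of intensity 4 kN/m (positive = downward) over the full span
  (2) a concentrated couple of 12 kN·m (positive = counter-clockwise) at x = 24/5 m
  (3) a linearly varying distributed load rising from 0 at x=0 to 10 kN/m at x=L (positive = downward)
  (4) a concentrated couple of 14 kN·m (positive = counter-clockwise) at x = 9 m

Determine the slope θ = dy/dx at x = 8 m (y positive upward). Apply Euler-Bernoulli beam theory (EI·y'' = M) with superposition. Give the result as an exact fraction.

Load 1 — uniform load w=4 kN/m over full span:
  θ_1 = -w(L³-6Lx²+4x³)/(24EI) = -4·(12³-6·12·8²+4·8³)/(24·20000) = 13/1875 rad
Load 2 — applied couple M₀=12 kN·m at a=24/5 m (b=L-a=36/5):
  θ_2 = (M₀x²/(2L)-M₀(x-a)+C₁)/EI  [x>a] with C₁=M₀(3b²-L²)/(6L)=48/25 = (12·8²/(2·12)-12·(8-(24/5))+(48/25))/20000 = -7/31250 rad
Load 3 — triangular load w₀=10 kN/m (0→w₀ over full span):
  θ_3 = -w₀(7L⁴-30L²x²+15x⁴)/(360LEI) = -10·(7·12⁴-30·12²·8²+15·8⁴)/(360·12·20000) = 91/11250 rad
Load 4 — applied couple M₀=14 kN·m at a=9 m (b=L-a=3):
  θ_4 = (M₀x²/(2L)+C₁)/EI  [x≤a] with C₁=M₀(3b²-L²)/(6L)=-91/4 = (14·8²/(2·12)+(-91/4))/20000 = 7/9600 rad
Superposition: θ = Σ θ_i = 279493/18000000 rad ≈ 0.015527 rad

θ(8) = 279493/18000000 rad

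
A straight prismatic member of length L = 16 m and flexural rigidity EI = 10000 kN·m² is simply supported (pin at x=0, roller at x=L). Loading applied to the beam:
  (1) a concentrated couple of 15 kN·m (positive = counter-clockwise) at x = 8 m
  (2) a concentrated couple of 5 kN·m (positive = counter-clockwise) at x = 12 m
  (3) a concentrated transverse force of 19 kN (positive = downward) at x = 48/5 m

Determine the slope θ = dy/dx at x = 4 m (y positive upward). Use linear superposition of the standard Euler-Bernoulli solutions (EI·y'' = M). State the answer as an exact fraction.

Load 1 — applied couple M₀=15 kN·m at a=8 m (b=L-a=8):
  θ_1 = (M₀x²/(2L)+C₁)/EI  [x≤a] with C₁=M₀(3b²-L²)/(6L)=-10 = (15·4²/(2·16)+(-10))/10000 = -1/4000 rad
Load 2 — applied couple M₀=5 kN·m at a=12 m (b=L-a=4):
  θ_2 = (M₀x²/(2L)+C₁)/EI  [x≤a] with C₁=M₀(3b²-L²)/(6L)=-65/6 = (5·4²/(2·16)+(-65/6))/10000 = -1/1200 rad
Load 3 — point force P=19 kN at a=48/5 m (b=L-a=32/5):
  θ_3 = -Pb(L²-b²-3x²)/(6LEI)  [x≤a] = -19·(32/5)·(16²-(32/5)²-3·4²)/(6·16·10000) = -1653/78125 rad
Superposition: θ = Σ θ_i = -166813/7500000 rad ≈ -0.022242 rad

θ(4) = -166813/7500000 rad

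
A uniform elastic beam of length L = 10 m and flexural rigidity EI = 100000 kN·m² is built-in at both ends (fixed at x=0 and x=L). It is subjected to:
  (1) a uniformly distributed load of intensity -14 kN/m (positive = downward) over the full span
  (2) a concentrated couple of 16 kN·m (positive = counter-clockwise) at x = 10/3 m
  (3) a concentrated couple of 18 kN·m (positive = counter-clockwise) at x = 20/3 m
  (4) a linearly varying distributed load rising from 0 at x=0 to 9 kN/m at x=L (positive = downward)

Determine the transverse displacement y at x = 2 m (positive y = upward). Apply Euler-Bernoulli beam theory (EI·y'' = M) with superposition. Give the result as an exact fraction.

Load 1 — uniform load w=-14 kN/m over full span:
  y_1 = -wx²(L-x)²/(24EI) = -(-14)·2²·(10-2)²/(24·100000) = 14/9375 m
Load 2 — applied couple M₀=16 kN·m at a=10/3 m (b=L-a=20/3):
  y_2 = (R_Ax³/6 - M_Ax²/2)/EI  [x≤a] with R_A=32/15, M_A=0 = ((32/15)·2³/6 - 0·2²/2)/100000 = 4/140625 m
Load 3 — applied couple M₀=18 kN·m at a=20/3 m (b=L-a=10/3):
  y_3 = (R_Ax³/6 - M_Ax²/2)/EI  [x≤a] with R_A=12/5, M_A=6 = ((12/5)·2³/6 - 6·2²/2)/100000 = -11/125000 m
Load 4 — triangular load w₀=9 kN/m (0→w₀ over full span):
  y_4 = -w₀x²(L-x)²(x+2L)/(120LEI) = -9·2²·(10-2)²·(2+2·10)/(120·10·100000) = -33/78125 m
Superposition: y = Σ y_i = 5689/5625000 m ≈ 0.001011 m

y(2) = 5689/5625000 m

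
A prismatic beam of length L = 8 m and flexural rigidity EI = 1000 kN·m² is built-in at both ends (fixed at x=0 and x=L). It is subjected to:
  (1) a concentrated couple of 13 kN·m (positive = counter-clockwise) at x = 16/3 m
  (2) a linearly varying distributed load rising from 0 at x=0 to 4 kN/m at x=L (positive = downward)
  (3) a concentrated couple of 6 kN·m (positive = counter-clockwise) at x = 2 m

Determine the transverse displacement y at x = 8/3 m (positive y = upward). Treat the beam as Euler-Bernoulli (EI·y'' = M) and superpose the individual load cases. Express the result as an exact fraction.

y(8/3) = -8638/455625 m

Load 1 — applied couple M₀=13 kN·m at a=16/3 m (b=L-a=8/3):
  y_1 = (R_Ax³/6 - M_Ax²/2)/EI  [x≤a] with R_A=13/6, M_A=13/3 = ((13/6)·(8/3)³/6 - (13/3)·(8/3)²/2)/1000 = -52/6075 m
Load 2 — triangular load w₀=4 kN/m (0→w₀ over full span):
  y_2 = -w₀x²(L-x)²(x+2L)/(120LEI) = -4·(8/3)²·(8-(8/3))²·((8/3)+2·8)/(120·8·1000) = -7168/455625 m
Load 3 — applied couple M₀=6 kN·m at a=2 m (b=L-a=6):
  y_3 = (R_Ax³/6 - M_Ax²/2 - M₀(x-a)²/2)/EI  [x>a] with R_A=27/32, M_A=-9/8 = ((27/32)·(8/3)³/6 - (-9/8)·(8/3)²/2 - 6·((8/3)-2)²/2)/1000 = 2/375 m
Superposition: y = Σ y_i = -8638/455625 m ≈ -0.018959 m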